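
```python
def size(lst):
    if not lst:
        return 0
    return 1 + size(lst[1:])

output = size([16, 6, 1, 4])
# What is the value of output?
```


size([16, 6, 1, 4])
= 1 + size([6, 1, 4])
= 1 + 1 + size([1, 4])
= 1 + 1 + 1 + size([4])
= 1 + 1 + 1 + 1 + size([])
= 1 + 1 + 1 + 1 + 0
= 4


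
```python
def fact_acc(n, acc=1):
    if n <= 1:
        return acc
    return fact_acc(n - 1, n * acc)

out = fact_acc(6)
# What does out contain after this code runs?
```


fact_acc(6, 1)
= fact_acc(5, 6 * 1) = fact_acc(5, 6)
= fact_acc(4, 5 * 6) = fact_acc(4, 30)
= fact_acc(3, 4 * 30) = fact_acc(3, 120)
= fact_acc(2, 3 * 120) = fact_acc(2, 360)
= fact_acc(1, 2 * 360) = fact_acc(1, 720)
n <= 1, return acc = 720


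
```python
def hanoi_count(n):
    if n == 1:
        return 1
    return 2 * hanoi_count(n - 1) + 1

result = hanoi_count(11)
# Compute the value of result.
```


hanoi_count(11)
= 2 * hanoi_count(10) + 1
= 2 * (2 * hanoi_count(9) + 1) + 1
= 2 * (2 * (2 * hanoi_count(8) + 1) + 1) + 1
= 2 * (2 * (2 * (2 * hanoi_count(7) + 1) + 1) + 1) + 1
= 2 * (2 * (2 * (2 * (2 * hanoi_count(6) + 1) + 1) + 1) + 1) + 1
= 2 * (2 * (2 * (2 * (2 * (2 * hanoi_count(5) + 1) + 1) + 1) + 1) + 1) + 1
= 2 * (2 * (2 * (2 * (2 * (2 * (2 * hanoi_count(4) + 1) + 1) + 1) + 1) + 1) + 1) + 1
= 2 * (2 * (2 * (2 * (2 * (2 * (2 * (2 * hanoi_count(3) + 1) + 1) + 1) + 1) + 1) + 1) + 1) + 1
= 2 * (2 * (2 * (2 * (2 * (2 * (2 * (2 * (2 * hanoi_count(2) + 1) + 1) + 1) + 1) + 1) + 1) + 1) + 1) + 1
= 2 * (2 * (2 * (2 * (2 * (2 * (2 * (2 * (2 * (2 * hanoi_count(1) + 1) + 1) + 1) + 1) + 1) + 1) + 1) + 1) + 1) + 1
Now compute bottom-up:
hanoi_count(1) = 1
hanoi_count(2) = 2 * 1 + 1 = 3
hanoi_count(3) = 2 * 3 + 1 = 7
hanoi_count(4) = 2 * 7 + 1 = 15
hanoi_count(5) = 2 * 15 + 1 = 31
hanoi_count(6) = 2 * 31 + 1 = 63
hanoi_count(7) = 2 * 63 + 1 = 127
hanoi_count(8) = 2 * 127 + 1 = 255
hanoi_count(9) = 2 * 255 + 1 = 511
hanoi_count(10) = 2 * 511 + 1 = 1023
hanoi_count(11) = 2 * 1023 + 1 = 2047
= 2047


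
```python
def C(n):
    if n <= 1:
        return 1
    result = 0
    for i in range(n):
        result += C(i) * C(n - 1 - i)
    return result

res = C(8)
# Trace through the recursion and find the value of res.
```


C(8)
= sum of C(i) * C(8-1-i) for i in 0..7
First compute sub-values bottom-up:
  C(0) = 1, C(1) = 1
  C(2) = 1*1 + 1*1 = 2
  C(3) = 1*2 + 1*1 + 2*1 = 5
  C(4) = 1*5 + 1*2 + 2*1 + 5*1 = 14
  C(5) = 1*14 + 1*5 + 2*2 + 5*1 + 14*1 = 42
  C(6) = 1*42 + 1*14 + 2*5 + 5*2 + 14*1 + 42*1 = 132
  C(7) = 1*132 + 1*42 + 2*14 + 5*5 + 14*2 + 42*1 + 132*1 = 429
Now C(8):
  C(0)*C(7) = 1*429 = 429
  C(1)*C(6) = 1*132 = 132
  C(2)*C(5) = 2*42 = 84
  C(3)*C(4) = 5*14 = 70
  C(4)*C(3) = 14*5 = 70
  C(5)*C(2) = 42*2 = 84
  C(6)*C(1) = 132*1 = 132
  C(7)*C(0) = 429*1 = 429
= 429 + 132 + 84 + 70 + 70 + 84 + 132 + 429
= 1430


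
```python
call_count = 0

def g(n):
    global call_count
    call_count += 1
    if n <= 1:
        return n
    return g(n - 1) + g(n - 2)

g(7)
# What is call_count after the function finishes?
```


g(7) calls g(6) and g(5); each non-base call branches into two more.
Let C(k) = total number of calls made by g(k), including the call to g(k) itself.
Base cases: C(0) = 1, C(1) = 1
Recurrence: C(k) = 1 + C(k-1) + C(k-2)
  C(2) = 1 + C(1) + C(0) = 1 + 1 + 1 = 3
  C(3) = 1 + C(2) + C(1) = 1 + 3 + 1 = 5
  C(4) = 1 + C(3) + C(2) = 1 + 5 + 3 = 9
  C(5) = 1 + C(4) + C(3) = 1 + 9 + 5 = 15
  C(6) = 1 + C(5) + C(4) = 1 + 15 + 9 = 25
  C(7) = 1 + C(6) + C(5) = 1 + 25 + 15 = 41
Total calls = C(7) = 41


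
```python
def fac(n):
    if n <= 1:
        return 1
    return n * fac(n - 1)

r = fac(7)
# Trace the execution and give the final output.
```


fac(7)
= 7 * fac(6)
= 7 * 6 * fac(5)
= 7 * 6 * 5 * fac(4)
= 7 * 6 * 5 * 4 * fac(3)
= 7 * 6 * 5 * 4 * 3 * fac(2)
= 7 * 6 * 5 * 4 * 3 * 2 * fac(1)
= 7 * 6 * 5 * 4 * 3 * 2 * 1
= 5040


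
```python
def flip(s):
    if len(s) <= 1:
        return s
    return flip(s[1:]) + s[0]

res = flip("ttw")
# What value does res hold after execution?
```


flip("ttw")
= flip("tw") + "t"
= flip("w") + "t" + "t"
= "w" + "t" + "t"
= "wtt"


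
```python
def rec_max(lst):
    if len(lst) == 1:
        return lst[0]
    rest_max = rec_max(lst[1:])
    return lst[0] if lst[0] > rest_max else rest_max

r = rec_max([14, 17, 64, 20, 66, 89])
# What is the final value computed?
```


rec_max([14, 17, 64, 20, 66, 89])
= compare 14 with rec_max([17, 64, 20, 66, 89])
= compare 17 with rec_max([64, 20, 66, 89])
= compare 64 with rec_max([20, 66, 89])
= compare 20 with rec_max([66, 89])
= compare 66 with rec_max([89])
Base: rec_max([89]) = 89
compare 66 with 89: max = 89
compare 20 with 89: max = 89
compare 64 with 89: max = 89
compare 17 with 89: max = 89
compare 14 with 89: max = 89
= 89


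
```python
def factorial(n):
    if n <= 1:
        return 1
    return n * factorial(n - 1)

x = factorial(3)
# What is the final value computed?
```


factorial(3)
= 3 * factorial(2)
= 3 * 2 * factorial(1)
= 3 * 2 * 1
= 6


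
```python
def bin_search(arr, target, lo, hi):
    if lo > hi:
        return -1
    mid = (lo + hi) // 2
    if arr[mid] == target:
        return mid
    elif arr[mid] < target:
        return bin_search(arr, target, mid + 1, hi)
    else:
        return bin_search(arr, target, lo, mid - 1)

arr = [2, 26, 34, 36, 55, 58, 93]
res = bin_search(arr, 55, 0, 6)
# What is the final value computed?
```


bin_search(arr, 55, 0, 6)
lo=0, hi=6, mid=3, arr[mid]=36
36 < 55, search right half
lo=4, hi=6, mid=5, arr[mid]=58
58 > 55, search left half
lo=4, hi=4, mid=4, arr[mid]=55
arr[4] == 55, found at index 4
= 4


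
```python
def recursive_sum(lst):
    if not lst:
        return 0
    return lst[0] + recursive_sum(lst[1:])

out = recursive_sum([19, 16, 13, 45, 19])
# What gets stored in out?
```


recursive_sum([19, 16, 13, 45, 19])
= 19 + recursive_sum([16, 13, 45, 19])
= 19 + 16 + recursive_sum([13, 45, 19])
= 19 + 16 + 13 + recursive_sum([45, 19])
= 19 + 16 + 13 + 45 + recursive_sum([19])
= 19 + 16 + 13 + 45 + 19 + recursive_sum([])
= 19 + 16 + 13 + 45 + 19 + 0
= 112


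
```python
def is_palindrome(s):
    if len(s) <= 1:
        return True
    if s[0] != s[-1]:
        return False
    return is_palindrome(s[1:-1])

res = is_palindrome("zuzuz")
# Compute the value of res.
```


is_palindrome("zuzuz")
"zuzuz": s[0]='z' == s[-1]='z' -> is_palindrome("uzu")
"uzu": s[0]='u' == s[-1]='u' -> is_palindrome("z")
"z": len <= 1 -> True
= True


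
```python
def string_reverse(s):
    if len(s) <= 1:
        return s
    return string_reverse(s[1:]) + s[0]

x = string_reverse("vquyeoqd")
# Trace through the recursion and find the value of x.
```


string_reverse("vquyeoqd")
= string_reverse("quyeoqd") + "v"
= string_reverse("uyeoqd") + "q" + "v"
= string_reverse("yeoqd") + "u" + "q" + "v"
= string_reverse("eoqd") + "y" + "u" + "q" + "v"
= string_reverse("oqd") + "e" + "y" + "u" + "q" + "v"
= string_reverse("qd") + "o" + "e" + "y" + "u" + "q" + "v"
= string_reverse("d") + "q" + "o" + "e" + "y" + "u" + "q" + "v"
= "d" + "q" + "o" + "e" + "y" + "u" + "q" + "v"
= "dqoeyuqv"


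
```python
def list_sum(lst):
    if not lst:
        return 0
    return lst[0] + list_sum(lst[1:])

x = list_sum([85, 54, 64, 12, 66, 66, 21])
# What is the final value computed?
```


list_sum([85, 54, 64, 12, 66, 66, 21])
= 85 + list_sum([54, 64, 12, 66, 66, 21])
= 85 + 54 + list_sum([64, 12, 66, 66, 21])
= 85 + 54 + 64 + list_sum([12, 66, 66, 21])
= 85 + 54 + 64 + 12 + list_sum([66, 66, 21])
= 85 + 54 + 64 + 12 + 66 + list_sum([66, 21])
= 85 + 54 + 64 + 12 + 66 + 66 + list_sum([21])
= 85 + 54 + 64 + 12 + 66 + 66 + 21 + list_sum([])
= 85 + 54 + 64 + 12 + 66 + 66 + 21 + 0
= 368


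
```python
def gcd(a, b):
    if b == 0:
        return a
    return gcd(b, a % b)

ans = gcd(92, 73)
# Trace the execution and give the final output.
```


gcd(92, 73)
= gcd(73, 92 % 73) = gcd(73, 19)
= gcd(19, 73 % 19) = gcd(19, 16)
= gcd(16, 19 % 16) = gcd(16, 3)
= gcd(3, 16 % 3) = gcd(3, 1)
= gcd(1, 3 % 1) = gcd(1, 0)
b == 0, return a = 1


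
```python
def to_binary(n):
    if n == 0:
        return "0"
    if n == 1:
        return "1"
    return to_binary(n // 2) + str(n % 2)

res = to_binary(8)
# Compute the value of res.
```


to_binary(8)
= to_binary(4) + "0"
= to_binary(2) + "0" + "0"
= to_binary(1) + "0" + "0" + "0"
= "1" + "0" + "0" + "0"
= "1000"


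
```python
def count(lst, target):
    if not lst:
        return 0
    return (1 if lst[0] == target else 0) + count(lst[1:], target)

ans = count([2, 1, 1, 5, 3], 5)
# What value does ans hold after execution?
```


count([2, 1, 1, 5, 3], 5)
lst[0]=2 != 5: 0 + count([1, 1, 5, 3], 5)
lst[0]=1 != 5: 0 + count([1, 5, 3], 5)
lst[0]=1 != 5: 0 + count([5, 3], 5)
lst[0]=5 == 5: 1 + count([3], 5)
lst[0]=3 != 5: 0 + count([], 5)
= 1


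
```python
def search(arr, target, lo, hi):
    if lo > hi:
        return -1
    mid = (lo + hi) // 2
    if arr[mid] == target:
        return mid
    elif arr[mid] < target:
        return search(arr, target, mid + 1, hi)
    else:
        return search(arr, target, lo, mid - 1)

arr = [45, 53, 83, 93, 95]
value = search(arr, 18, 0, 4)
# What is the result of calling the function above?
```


search(arr, 18, 0, 4)
lo=0, hi=4, mid=2, arr[mid]=83
83 > 18, search left half
lo=0, hi=1, mid=0, arr[mid]=45
45 > 18, search left half
lo > hi, target not found, return -1
= -1


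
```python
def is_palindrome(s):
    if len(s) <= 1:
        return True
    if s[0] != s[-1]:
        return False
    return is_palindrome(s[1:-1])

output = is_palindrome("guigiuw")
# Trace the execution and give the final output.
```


is_palindrome("guigiuw")
"guigiuw": s[0]='g' != s[-1]='w' -> False
= False


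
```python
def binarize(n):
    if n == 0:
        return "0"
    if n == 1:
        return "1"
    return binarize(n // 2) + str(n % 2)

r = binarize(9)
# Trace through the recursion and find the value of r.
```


binarize(9)
= binarize(4) + "1"
= binarize(2) + "0" + "1"
= binarize(1) + "0" + "0" + "1"
= "1" + "0" + "0" + "1"
= "1001"


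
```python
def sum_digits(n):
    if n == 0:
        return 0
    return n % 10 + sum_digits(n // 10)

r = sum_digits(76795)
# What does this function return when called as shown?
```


sum_digits(76795)
= 5 + sum_digits(7679)
= 5 + 9 + sum_digits(767)
= 5 + 9 + 7 + sum_digits(76)
= 5 + 9 + 7 + 6 + sum_digits(7)
= 5 + 9 + 7 + 6 + 7 + sum_digits(0)
= 5 + 9 + 7 + 6 + 7 + 0
= 34


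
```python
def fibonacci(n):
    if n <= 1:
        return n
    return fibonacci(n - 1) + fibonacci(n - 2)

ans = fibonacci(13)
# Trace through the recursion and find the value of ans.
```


fibonacci(13)
= fibonacci(12) + fibonacci(11)
= (fibonacci(11) + fibonacci(10)) + fibonacci(11)
Computing bottom-up: fibonacci(0)=0, fibonacci(1)=1, fibonacci(2)=1, fibonacci(3)=2, fibonacci(4)=3, fibonacci(5)=5, fibonacci(6)=8, fibonacci(7)=13, fibonacci(8)=21, fibonacci(9)=34, fibonacci(10)=55, fibonacci(11)=89, fibonacci(12)=144, fibonacci(13)=233
= 233


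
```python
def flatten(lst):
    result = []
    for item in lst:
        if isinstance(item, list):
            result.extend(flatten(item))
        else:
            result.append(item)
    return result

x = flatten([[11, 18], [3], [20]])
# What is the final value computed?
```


flatten([[11, 18], [3], [20]])
Processing each element:
  [11, 18] is a list -> flatten recursively -> [11, 18]
  [3] is a list -> flatten recursively -> [3]
  [20] is a list -> flatten recursively -> [20]
= [11, 18, 3, 20]


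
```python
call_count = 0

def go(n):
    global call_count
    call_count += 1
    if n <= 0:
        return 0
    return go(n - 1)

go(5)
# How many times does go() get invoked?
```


go(5) calls go(4) calls ... calls go(0)
Total calls: 5 + 1 (for base case) = 6


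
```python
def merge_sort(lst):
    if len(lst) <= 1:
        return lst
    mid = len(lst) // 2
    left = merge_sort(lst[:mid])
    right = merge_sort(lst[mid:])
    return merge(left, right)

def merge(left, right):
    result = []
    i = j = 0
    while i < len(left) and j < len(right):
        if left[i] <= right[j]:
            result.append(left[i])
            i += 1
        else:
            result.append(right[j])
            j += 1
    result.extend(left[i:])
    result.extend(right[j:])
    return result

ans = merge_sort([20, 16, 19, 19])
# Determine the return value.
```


merge_sort([20, 16, 19, 19])
Split into [20, 16] and [19, 19]
Left sorted: [16, 20]
Right sorted: [19, 19]
Merge [16, 20] and [19, 19]
= [16, 19, 19, 20]


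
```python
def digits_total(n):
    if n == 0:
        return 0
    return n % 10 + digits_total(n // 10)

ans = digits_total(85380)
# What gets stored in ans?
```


digits_total(85380)
= 0 + digits_total(8538)
= 0 + 8 + digits_total(853)
= 0 + 8 + 3 + digits_total(85)
= 0 + 8 + 3 + 5 + digits_total(8)
= 0 + 8 + 3 + 5 + 8 + digits_total(0)
= 0 + 8 + 3 + 5 + 8 + 0
= 24


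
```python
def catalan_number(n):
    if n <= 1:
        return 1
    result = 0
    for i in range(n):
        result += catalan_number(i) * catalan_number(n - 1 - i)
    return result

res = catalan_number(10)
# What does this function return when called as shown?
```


catalan_number(10)
= sum of catalan_number(i) * catalan_number(10-1-i) for i in 0..9
First compute sub-values bottom-up:
  catalan_number(0) = 1, catalan_number(1) = 1
  catalan_number(2) = 1*1 + 1*1 = 2
  catalan_number(3) = 1*2 + 1*1 + 2*1 = 5
  catalan_number(4) = 1*5 + 1*2 + 2*1 + 5*1 = 14
  catalan_number(5) = 1*14 + 1*5 + 2*2 + 5*1 + 14*1 = 42
  catalan_number(6) = 1*42 + 1*14 + 2*5 + 5*2 + 14*1 + 42*1 = 132
  catalan_number(7) = 1*132 + 1*42 + 2*14 + 5*5 + 14*2 + 42*1 + 132*1 = 429
  catalan_number(8) = 1*429 + 1*132 + 2*42 + 5*14 + 14*5 + 42*2 + 132*1 + 429*1 = 1430
  catalan_number(9) = 1*1430 + 1*429 + 2*132 + 5*42 + 14*14 + 42*5 + 132*2 + 429*1 + 1430*1 = 4862
Now catalan_number(10):
  catalan_number(0)*catalan_number(9) = 1*4862 = 4862
  catalan_number(1)*catalan_number(8) = 1*1430 = 1430
  catalan_number(2)*catalan_number(7) = 2*429 = 858
  catalan_number(3)*catalan_number(6) = 5*132 = 660
  catalan_number(4)*catalan_number(5) = 14*42 = 588
  catalan_number(5)*catalan_number(4) = 42*14 = 588
  catalan_number(6)*catalan_number(3) = 132*5 = 660
  catalan_number(7)*catalan_number(2) = 429*2 = 858
  catalan_number(8)*catalan_number(1) = 1430*1 = 1430
  catalan_number(9)*catalan_number(0) = 4862*1 = 4862
= 4862 + 1430 + 858 + 660 + 588 + 588 + 660 + 858 + 1430 + 4862
= 16796


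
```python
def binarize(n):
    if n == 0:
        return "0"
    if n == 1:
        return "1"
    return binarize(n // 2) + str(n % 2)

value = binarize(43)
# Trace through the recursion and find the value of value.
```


binarize(43)
= binarize(21) + "1"
= binarize(10) + "1" + "1"
= binarize(5) + "0" + "1" + "1"
= binarize(2) + "1" + "0" + "1" + "1"
= binarize(1) + "0" + "1" + "0" + "1" + "1"
= "1" + "0" + "1" + "0" + "1" + "1"
= "101011"


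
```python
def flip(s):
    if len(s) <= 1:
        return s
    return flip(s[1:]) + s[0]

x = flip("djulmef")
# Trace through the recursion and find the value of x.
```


flip("djulmef")
= flip("julmef") + "d"
= flip("ulmef") + "j" + "d"
= flip("lmef") + "u" + "j" + "d"
= flip("mef") + "l" + "u" + "j" + "d"
= flip("ef") + "m" + "l" + "u" + "j" + "d"
= flip("f") + "e" + "m" + "l" + "u" + "j" + "d"
= "f" + "e" + "m" + "l" + "u" + "j" + "d"
= "femlujd"


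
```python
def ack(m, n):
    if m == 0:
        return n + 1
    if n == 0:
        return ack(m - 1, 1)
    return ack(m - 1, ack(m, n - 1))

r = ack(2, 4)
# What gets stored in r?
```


ack(2, 4)
= ack(1, ack(2, 3))
First compute ack(2, 3) = 9
= ack(1, 9)
= 11


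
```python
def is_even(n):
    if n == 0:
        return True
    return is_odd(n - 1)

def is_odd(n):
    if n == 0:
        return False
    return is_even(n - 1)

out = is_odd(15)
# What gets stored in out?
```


is_odd(15)
= is_even(14)
= is_odd(13)
= is_even(12)
= is_odd(11)
= is_even(10)
= is_odd(9)
= is_even(8)
= is_odd(7)
= is_even(6)
= is_odd(5)
= is_even(4)
= is_odd(3)
= is_even(2)
= is_odd(1)
= is_even(0)
n == 0: return True
= True


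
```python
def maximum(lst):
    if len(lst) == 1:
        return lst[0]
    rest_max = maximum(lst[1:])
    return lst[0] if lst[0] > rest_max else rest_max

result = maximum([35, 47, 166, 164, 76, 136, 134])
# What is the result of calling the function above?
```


maximum([35, 47, 166, 164, 76, 136, 134])
= compare 35 with maximum([47, 166, 164, 76, 136, 134])
= compare 47 with maximum([166, 164, 76, 136, 134])
= compare 166 with maximum([164, 76, 136, 134])
= compare 164 with maximum([76, 136, 134])
= compare 76 with maximum([136, 134])
= compare 136 with maximum([134])
Base: maximum([134]) = 134
compare 136 with 134: max = 136
compare 76 with 136: max = 136
compare 164 with 136: max = 164
compare 166 with 164: max = 166
compare 47 with 166: max = 166
compare 35 with 166: max = 166
= 166


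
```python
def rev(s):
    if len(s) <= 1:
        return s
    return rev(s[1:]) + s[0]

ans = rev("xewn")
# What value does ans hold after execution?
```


rev("xewn")
= rev("ewn") + "x"
= rev("wn") + "e" + "x"
= rev("n") + "w" + "e" + "x"
= "n" + "w" + "e" + "x"
= "nwex"


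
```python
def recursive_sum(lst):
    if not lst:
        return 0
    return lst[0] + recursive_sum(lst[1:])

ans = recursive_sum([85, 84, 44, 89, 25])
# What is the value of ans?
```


recursive_sum([85, 84, 44, 89, 25])
= 85 + recursive_sum([84, 44, 89, 25])
= 85 + 84 + recursive_sum([44, 89, 25])
= 85 + 84 + 44 + recursive_sum([89, 25])
= 85 + 84 + 44 + 89 + recursive_sum([25])
= 85 + 84 + 44 + 89 + 25 + recursive_sum([])
= 85 + 84 + 44 + 89 + 25 + 0
= 327


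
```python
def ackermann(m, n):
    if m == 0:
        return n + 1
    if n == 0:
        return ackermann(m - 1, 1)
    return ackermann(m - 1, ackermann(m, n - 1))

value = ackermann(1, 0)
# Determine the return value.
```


ackermann(1, 0)
n == 0: return ackermann(0, 1)
= ackermann(0, 1) = 2
= 2


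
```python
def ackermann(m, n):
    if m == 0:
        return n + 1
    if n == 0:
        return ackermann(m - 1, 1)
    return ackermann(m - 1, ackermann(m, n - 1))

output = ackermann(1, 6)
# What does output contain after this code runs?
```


ackermann(1, 6)
= ackermann(0, ackermann(1, 5))
First compute ackermann(1, 5) = 7
= ackermann(0, 7)
= 8


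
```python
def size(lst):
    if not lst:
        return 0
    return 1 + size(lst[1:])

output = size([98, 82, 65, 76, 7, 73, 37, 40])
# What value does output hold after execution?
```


size([98, 82, 65, 76, 7, 73, 37, 40])
= 1 + size([82, 65, 76, 7, 73, 37, 40])
= 1 + 1 + size([65, 76, 7, 73, 37, 40])
= 1 + 1 + 1 + size([76, 7, 73, 37, 40])
= 1 + 1 + 1 + 1 + size([7, 73, 37, 40])
= 1 + 1 + 1 + 1 + 1 + size([73, 37, 40])
= 1 + 1 + 1 + 1 + 1 + 1 + size([37, 40])
= 1 + 1 + 1 + 1 + 1 + 1 + 1 + size([40])
= 1 + 1 + 1 + 1 + 1 + 1 + 1 + 1 + size([])
= 1 + 1 + 1 + 1 + 1 + 1 + 1 + 1 + 0
= 8


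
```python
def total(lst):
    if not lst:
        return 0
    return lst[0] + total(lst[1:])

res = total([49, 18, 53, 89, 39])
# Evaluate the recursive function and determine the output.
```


total([49, 18, 53, 89, 39])
= 49 + total([18, 53, 89, 39])
= 49 + 18 + total([53, 89, 39])
= 49 + 18 + 53 + total([89, 39])
= 49 + 18 + 53 + 89 + total([39])
= 49 + 18 + 53 + 89 + 39 + total([])
= 49 + 18 + 53 + 89 + 39 + 0
= 248


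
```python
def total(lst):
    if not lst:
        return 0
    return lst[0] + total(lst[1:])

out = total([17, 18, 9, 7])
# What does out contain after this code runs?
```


total([17, 18, 9, 7])
= 17 + total([18, 9, 7])
= 17 + 18 + total([9, 7])
= 17 + 18 + 9 + total([7])
= 17 + 18 + 9 + 7 + total([])
= 17 + 18 + 9 + 7 + 0
= 51


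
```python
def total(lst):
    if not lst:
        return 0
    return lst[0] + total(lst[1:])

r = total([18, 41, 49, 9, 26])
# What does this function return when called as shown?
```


total([18, 41, 49, 9, 26])
= 18 + total([41, 49, 9, 26])
= 18 + 41 + total([49, 9, 26])
= 18 + 41 + 49 + total([9, 26])
= 18 + 41 + 49 + 9 + total([26])
= 18 + 41 + 49 + 9 + 26 + total([])
= 18 + 41 + 49 + 9 + 26 + 0
= 143


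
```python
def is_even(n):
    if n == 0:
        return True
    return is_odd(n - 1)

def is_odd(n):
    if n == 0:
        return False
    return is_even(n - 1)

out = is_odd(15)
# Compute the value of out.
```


is_odd(15)
= is_even(14)
= is_odd(13)
= is_even(12)
= is_odd(11)
= is_even(10)
= is_odd(9)
= is_even(8)
= is_odd(7)
= is_even(6)
= is_odd(5)
= is_even(4)
= is_odd(3)
= is_even(2)
= is_odd(1)
= is_even(0)
n == 0: return True
= True


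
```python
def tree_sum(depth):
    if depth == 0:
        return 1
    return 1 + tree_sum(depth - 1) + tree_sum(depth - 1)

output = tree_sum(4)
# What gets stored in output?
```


tree_sum(4)
= 1 + tree_sum(3) + tree_sum(3)
= 1 + 2 * tree_sum(3)
tree_sum(k) = 2^(k+1) - 1
tree_sum(0) = 1
tree_sum(1) = 3
tree_sum(2) = 7
tree_sum(3) = 15
tree_sum(4) = 31
tree_sum(4) = 2^5 - 1 = 31


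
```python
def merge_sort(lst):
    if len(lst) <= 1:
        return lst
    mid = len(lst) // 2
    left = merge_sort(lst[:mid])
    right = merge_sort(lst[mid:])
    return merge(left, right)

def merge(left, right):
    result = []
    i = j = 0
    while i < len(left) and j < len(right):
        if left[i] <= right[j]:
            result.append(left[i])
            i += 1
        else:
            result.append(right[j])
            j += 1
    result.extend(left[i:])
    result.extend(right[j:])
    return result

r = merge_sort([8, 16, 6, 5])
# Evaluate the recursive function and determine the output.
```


merge_sort([8, 16, 6, 5])
Split into [8, 16] and [6, 5]
Left sorted: [8, 16]
Right sorted: [5, 6]
Merge [8, 16] and [5, 6]
= [5, 6, 8, 16]


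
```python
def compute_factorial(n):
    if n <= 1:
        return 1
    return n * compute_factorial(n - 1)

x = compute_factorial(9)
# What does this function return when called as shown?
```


compute_factorial(9)
= 9 * compute_factorial(8)
= 9 * 8 * compute_factorial(7)
= 9 * 8 * 7 * compute_factorial(6)
= 9 * 8 * 7 * 6 * compute_factorial(5)
= 9 * 8 * 7 * 6 * 5 * compute_factorial(4)
= 9 * 8 * 7 * 6 * 5 * 4 * compute_factorial(3)
= 9 * 8 * 7 * 6 * 5 * 4 * 3 * compute_factorial(2)
= 9 * 8 * 7 * 6 * 5 * 4 * 3 * 2 * compute_factorial(1)
= 9 * 8 * 7 * 6 * 5 * 4 * 3 * 2 * 1
= 362880


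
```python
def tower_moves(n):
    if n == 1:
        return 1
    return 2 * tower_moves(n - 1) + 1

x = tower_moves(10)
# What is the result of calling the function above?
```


tower_moves(10)
= 2 * tower_moves(9) + 1
= 2 * (2 * tower_moves(8) + 1) + 1
= 2 * (2 * (2 * tower_moves(7) + 1) + 1) + 1
= 2 * (2 * (2 * (2 * tower_moves(6) + 1) + 1) + 1) + 1
= 2 * (2 * (2 * (2 * (2 * tower_moves(5) + 1) + 1) + 1) + 1) + 1
= 2 * (2 * (2 * (2 * (2 * (2 * tower_moves(4) + 1) + 1) + 1) + 1) + 1) + 1
= 2 * (2 * (2 * (2 * (2 * (2 * (2 * tower_moves(3) + 1) + 1) + 1) + 1) + 1) + 1) + 1
= 2 * (2 * (2 * (2 * (2 * (2 * (2 * (2 * tower_moves(2) + 1) + 1) + 1) + 1) + 1) + 1) + 1) + 1
= 2 * (2 * (2 * (2 * (2 * (2 * (2 * (2 * (2 * tower_moves(1) + 1) + 1) + 1) + 1) + 1) + 1) + 1) + 1) + 1
Now compute bottom-up:
tower_moves(1) = 1
tower_moves(2) = 2 * 1 + 1 = 3
tower_moves(3) = 2 * 3 + 1 = 7
tower_moves(4) = 2 * 7 + 1 = 15
tower_moves(5) = 2 * 15 + 1 = 31
tower_moves(6) = 2 * 31 + 1 = 63
tower_moves(7) = 2 * 63 + 1 = 127
tower_moves(8) = 2 * 127 + 1 = 255
tower_moves(9) = 2 * 255 + 1 = 511
tower_moves(10) = 2 * 511 + 1 = 1023
= 1023


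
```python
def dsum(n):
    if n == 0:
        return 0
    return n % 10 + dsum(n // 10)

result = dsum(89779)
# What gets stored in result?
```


dsum(89779)
= 9 + dsum(8977)
= 9 + 7 + dsum(897)
= 9 + 7 + 7 + dsum(89)
= 9 + 7 + 7 + 9 + dsum(8)
= 9 + 7 + 7 + 9 + 8 + dsum(0)
= 9 + 7 + 7 + 9 + 8 + 0
= 40


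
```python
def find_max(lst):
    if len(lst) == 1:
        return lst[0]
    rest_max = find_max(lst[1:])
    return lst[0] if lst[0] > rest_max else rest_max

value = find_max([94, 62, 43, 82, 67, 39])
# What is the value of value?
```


find_max([94, 62, 43, 82, 67, 39])
= compare 94 with find_max([62, 43, 82, 67, 39])
= compare 62 with find_max([43, 82, 67, 39])
= compare 43 with find_max([82, 67, 39])
= compare 82 with find_max([67, 39])
= compare 67 with find_max([39])
Base: find_max([39]) = 39
compare 67 with 39: max = 67
compare 82 with 67: max = 82
compare 43 with 82: max = 82
compare 62 with 82: max = 82
compare 94 with 82: max = 94
= 94


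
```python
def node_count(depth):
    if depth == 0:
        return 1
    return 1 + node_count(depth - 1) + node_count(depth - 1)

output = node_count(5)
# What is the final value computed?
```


node_count(5)
= 1 + node_count(4) + node_count(4)
= 1 + 2 * node_count(4)
node_count(k) = 2^(k+1) - 1
node_count(0) = 1
node_count(1) = 3
node_count(2) = 7
node_count(3) = 15
node_count(4) = 31
node_count(5) = 2^6 - 1 = 63


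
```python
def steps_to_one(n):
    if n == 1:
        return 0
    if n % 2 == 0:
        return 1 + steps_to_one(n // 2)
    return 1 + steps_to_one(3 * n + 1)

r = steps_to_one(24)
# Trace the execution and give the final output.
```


steps_to_one(24)
24 is even -> steps_to_one(12)
12 is even -> steps_to_one(6)
6 is even -> steps_to_one(3)
3 is odd -> 3*3+1 = 10 -> steps_to_one(10)
10 is even -> steps_to_one(5)
5 is odd -> 3*5+1 = 16 -> steps_to_one(16)
16 is even -> steps_to_one(8)
8 is even -> steps_to_one(4)
4 is even -> steps_to_one(2)
2 is even -> steps_to_one(1)
Reached 1 after 10 steps
= 10


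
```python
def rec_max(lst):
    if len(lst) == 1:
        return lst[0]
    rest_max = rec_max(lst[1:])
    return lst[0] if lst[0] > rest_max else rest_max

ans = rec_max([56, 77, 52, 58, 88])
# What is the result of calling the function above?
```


rec_max([56, 77, 52, 58, 88])
= compare 56 with rec_max([77, 52, 58, 88])
= compare 77 with rec_max([52, 58, 88])
= compare 52 with rec_max([58, 88])
= compare 58 with rec_max([88])
Base: rec_max([88]) = 88
compare 58 with 88: max = 88
compare 52 with 88: max = 88
compare 77 with 88: max = 88
compare 56 with 88: max = 88
= 88


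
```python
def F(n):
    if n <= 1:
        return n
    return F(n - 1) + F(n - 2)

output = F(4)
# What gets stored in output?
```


F(4)
= F(3) + F(2)
= (F(2) + F(1)) + F(2)
Computing bottom-up: F(0)=0, F(1)=1, F(2)=1, F(3)=2, F(4)=3
= 3


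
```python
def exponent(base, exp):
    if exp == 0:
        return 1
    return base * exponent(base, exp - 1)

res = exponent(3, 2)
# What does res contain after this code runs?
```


exponent(3, 2)
= 3 * exponent(3, 1)
= 3 * 3 * exponent(3, 0)
= 3 * 3 * 1
= 9


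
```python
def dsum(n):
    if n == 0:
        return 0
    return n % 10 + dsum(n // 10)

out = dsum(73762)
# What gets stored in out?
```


dsum(73762)
= 2 + dsum(7376)
= 2 + 6 + dsum(737)
= 2 + 6 + 7 + dsum(73)
= 2 + 6 + 7 + 3 + dsum(7)
= 2 + 6 + 7 + 3 + 7 + dsum(0)
= 2 + 6 + 7 + 3 + 7 + 0
= 25


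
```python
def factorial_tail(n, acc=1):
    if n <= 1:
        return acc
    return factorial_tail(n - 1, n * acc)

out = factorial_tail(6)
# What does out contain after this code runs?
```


factorial_tail(6, 1)
= factorial_tail(5, 6 * 1) = factorial_tail(5, 6)
= factorial_tail(4, 5 * 6) = factorial_tail(4, 30)
= factorial_tail(3, 4 * 30) = factorial_tail(3, 120)
= factorial_tail(2, 3 * 120) = factorial_tail(2, 360)
= factorial_tail(1, 2 * 360) = factorial_tail(1, 720)
n <= 1, return acc = 720


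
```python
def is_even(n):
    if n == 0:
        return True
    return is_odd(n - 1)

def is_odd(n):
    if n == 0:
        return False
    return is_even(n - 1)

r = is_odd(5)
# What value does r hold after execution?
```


is_odd(5)
= is_even(4)
= is_odd(3)
= is_even(2)
= is_odd(1)
= is_even(0)
n == 0: return True
= True


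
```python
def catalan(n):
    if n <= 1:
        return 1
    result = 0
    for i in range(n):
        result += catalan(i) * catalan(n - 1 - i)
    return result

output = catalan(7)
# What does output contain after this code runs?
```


catalan(7)
= sum of catalan(i) * catalan(7-1-i) for i in 0..6
First compute sub-values bottom-up:
  catalan(0) = 1, catalan(1) = 1
  catalan(2) = 1*1 + 1*1 = 2
  catalan(3) = 1*2 + 1*1 + 2*1 = 5
  catalan(4) = 1*5 + 1*2 + 2*1 + 5*1 = 14
  catalan(5) = 1*14 + 1*5 + 2*2 + 5*1 + 14*1 = 42
  catalan(6) = 1*42 + 1*14 + 2*5 + 5*2 + 14*1 + 42*1 = 132
Now catalan(7):
  catalan(0)*catalan(6) = 1*132 = 132
  catalan(1)*catalan(5) = 1*42 = 42
  catalan(2)*catalan(4) = 2*14 = 28
  catalan(3)*catalan(3) = 5*5 = 25
  catalan(4)*catalan(2) = 14*2 = 28
  catalan(5)*catalan(1) = 42*1 = 42
  catalan(6)*catalan(0) = 132*1 = 132
= 132 + 42 + 28 + 25 + 28 + 42 + 132
= 429


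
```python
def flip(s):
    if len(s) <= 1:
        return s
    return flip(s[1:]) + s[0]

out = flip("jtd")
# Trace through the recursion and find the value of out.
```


flip("jtd")
= flip("td") + "j"
= flip("d") + "t" + "j"
= "d" + "t" + "j"
= "dtj"


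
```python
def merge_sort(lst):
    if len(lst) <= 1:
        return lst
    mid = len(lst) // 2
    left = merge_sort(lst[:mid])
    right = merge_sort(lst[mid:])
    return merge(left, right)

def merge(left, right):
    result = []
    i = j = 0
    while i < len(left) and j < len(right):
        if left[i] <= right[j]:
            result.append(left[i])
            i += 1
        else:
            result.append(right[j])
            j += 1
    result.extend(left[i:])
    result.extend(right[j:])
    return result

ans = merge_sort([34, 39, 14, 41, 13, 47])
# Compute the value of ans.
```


merge_sort([34, 39, 14, 41, 13, 47])
Split into [34, 39, 14] and [41, 13, 47]
Left sorted: [14, 34, 39]
Right sorted: [13, 41, 47]
Merge [14, 34, 39] and [13, 41, 47]
= [13, 14, 34, 39, 41, 47]


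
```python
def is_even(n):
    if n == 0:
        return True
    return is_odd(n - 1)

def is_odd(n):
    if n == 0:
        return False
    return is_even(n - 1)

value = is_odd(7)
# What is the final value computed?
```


is_odd(7)
= is_even(6)
= is_odd(5)
= is_even(4)
= is_odd(3)
= is_even(2)
= is_odd(1)
= is_even(0)
n == 0: return True
= True


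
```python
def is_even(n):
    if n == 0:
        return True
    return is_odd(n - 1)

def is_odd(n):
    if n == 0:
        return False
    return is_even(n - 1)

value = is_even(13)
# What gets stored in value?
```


is_even(13)
= is_odd(12)
= is_even(11)
= is_odd(10)
= is_even(9)
= is_odd(8)
= is_even(7)
= is_odd(6)
= is_even(5)
= is_odd(4)
= is_even(3)
= is_odd(2)
= is_even(1)
= is_odd(0)
n == 0: return False
= False


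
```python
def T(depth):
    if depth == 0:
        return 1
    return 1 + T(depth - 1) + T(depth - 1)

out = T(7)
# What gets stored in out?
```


T(7)
= 1 + T(6) + T(6)
= 1 + 2 * T(6)
T(k) = 2^(k+1) - 1
T(0) = 1
T(1) = 3
T(2) = 7
T(3) = 15
T(4) = 31
T(7) = 2^8 - 1 = 255


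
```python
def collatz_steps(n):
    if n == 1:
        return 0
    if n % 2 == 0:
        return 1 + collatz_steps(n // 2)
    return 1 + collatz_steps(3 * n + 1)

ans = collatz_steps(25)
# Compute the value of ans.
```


collatz_steps(25)
25 is odd -> 3*25+1 = 76 -> collatz_steps(76)
76 is even -> collatz_steps(38)
38 is even -> collatz_steps(19)
19 is odd -> 3*19+1 = 58 -> collatz_steps(58)
58 is even -> collatz_steps(29)
29 is odd -> 3*29+1 = 88 -> collatz_steps(88)
88 is even -> collatz_steps(44)
44 is even -> collatz_steps(22)
22 is even -> collatz_steps(11)
11 is odd -> 3*11+1 = 34 -> collatz_steps(34)
34 is even -> collatz_steps(17)
17 is odd -> 3*17+1 = 52 -> collatz_steps(52)
52 is even -> collatz_steps(26)
26 is even -> collatz_steps(13)
13 is odd -> 3*13+1 = 40 -> collatz_steps(40)
40 is even -> collatz_steps(20)
20 is even -> collatz_steps(10)
10 is even -> collatz_steps(5)
5 is odd -> 3*5+1 = 16 -> collatz_steps(16)
16 is even -> collatz_steps(8)
8 is even -> collatz_steps(4)
4 is even -> collatz_steps(2)
2 is even -> collatz_steps(1)
Reached 1 after 23 steps
= 23


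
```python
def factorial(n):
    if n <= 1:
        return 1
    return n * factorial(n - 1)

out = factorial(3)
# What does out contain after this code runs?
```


factorial(3)
= 3 * factorial(2)
= 3 * 2 * factorial(1)
= 3 * 2 * 1
= 6


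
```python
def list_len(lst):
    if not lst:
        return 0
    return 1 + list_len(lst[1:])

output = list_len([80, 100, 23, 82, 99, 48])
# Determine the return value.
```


list_len([80, 100, 23, 82, 99, 48])
= 1 + list_len([100, 23, 82, 99, 48])
= 1 + 1 + list_len([23, 82, 99, 48])
= 1 + 1 + 1 + list_len([82, 99, 48])
= 1 + 1 + 1 + 1 + list_len([99, 48])
= 1 + 1 + 1 + 1 + 1 + list_len([48])
= 1 + 1 + 1 + 1 + 1 + 1 + list_len([])
= 1 + 1 + 1 + 1 + 1 + 1 + 0
= 6


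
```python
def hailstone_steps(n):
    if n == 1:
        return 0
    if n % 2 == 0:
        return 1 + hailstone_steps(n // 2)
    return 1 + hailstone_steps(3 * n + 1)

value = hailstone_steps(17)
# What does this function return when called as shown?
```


hailstone_steps(17)
17 is odd -> 3*17+1 = 52 -> hailstone_steps(52)
52 is even -> hailstone_steps(26)
26 is even -> hailstone_steps(13)
13 is odd -> 3*13+1 = 40 -> hailstone_steps(40)
40 is even -> hailstone_steps(20)
20 is even -> hailstone_steps(10)
10 is even -> hailstone_steps(5)
5 is odd -> 3*5+1 = 16 -> hailstone_steps(16)
16 is even -> hailstone_steps(8)
8 is even -> hailstone_steps(4)
4 is even -> hailstone_steps(2)
2 is even -> hailstone_steps(1)
Reached 1 after 12 steps
= 12


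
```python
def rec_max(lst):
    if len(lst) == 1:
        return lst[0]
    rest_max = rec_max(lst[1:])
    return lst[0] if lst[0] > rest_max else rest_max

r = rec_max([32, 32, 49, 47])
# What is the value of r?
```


rec_max([32, 32, 49, 47])
= compare 32 with rec_max([32, 49, 47])
= compare 32 with rec_max([49, 47])
= compare 49 with rec_max([47])
Base: rec_max([47]) = 47
compare 49 with 47: max = 49
compare 32 with 49: max = 49
compare 32 with 49: max = 49
= 49


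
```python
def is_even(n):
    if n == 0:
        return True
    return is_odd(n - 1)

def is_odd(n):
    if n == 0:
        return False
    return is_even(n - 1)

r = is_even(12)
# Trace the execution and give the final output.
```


is_even(12)
= is_odd(11)
= is_even(10)
= is_odd(9)
= is_even(8)
= is_odd(7)
= is_even(6)
= is_odd(5)
= is_even(4)
= is_odd(3)
= is_even(2)
= is_odd(1)
= is_even(0)
n == 0: return True
= True


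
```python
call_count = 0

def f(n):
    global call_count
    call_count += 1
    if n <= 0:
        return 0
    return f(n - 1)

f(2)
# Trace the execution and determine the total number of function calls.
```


f(2) calls f(1) calls ... calls f(0)
Total calls: 2 + 1 (for base case) = 3


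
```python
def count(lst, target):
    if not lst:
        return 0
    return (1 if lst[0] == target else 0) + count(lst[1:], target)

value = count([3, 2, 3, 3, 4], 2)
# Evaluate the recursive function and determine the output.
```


count([3, 2, 3, 3, 4], 2)
lst[0]=3 != 2: 0 + count([2, 3, 3, 4], 2)
lst[0]=2 == 2: 1 + count([3, 3, 4], 2)
lst[0]=3 != 2: 0 + count([3, 4], 2)
lst[0]=3 != 2: 0 + count([4], 2)
lst[0]=4 != 2: 0 + count([], 2)
= 1


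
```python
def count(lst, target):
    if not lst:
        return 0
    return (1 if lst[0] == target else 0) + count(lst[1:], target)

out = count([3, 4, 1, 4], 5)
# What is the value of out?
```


count([3, 4, 1, 4], 5)
lst[0]=3 != 5: 0 + count([4, 1, 4], 5)
lst[0]=4 != 5: 0 + count([1, 4], 5)
lst[0]=1 != 5: 0 + count([4], 5)
lst[0]=4 != 5: 0 + count([], 5)
= 0


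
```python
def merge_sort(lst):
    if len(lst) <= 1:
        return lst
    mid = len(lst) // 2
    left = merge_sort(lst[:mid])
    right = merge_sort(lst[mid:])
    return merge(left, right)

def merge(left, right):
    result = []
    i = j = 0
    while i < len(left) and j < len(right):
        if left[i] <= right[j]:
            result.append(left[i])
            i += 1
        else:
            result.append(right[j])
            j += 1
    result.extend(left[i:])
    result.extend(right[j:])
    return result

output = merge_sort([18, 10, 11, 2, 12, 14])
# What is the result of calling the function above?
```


merge_sort([18, 10, 11, 2, 12, 14])
Split into [18, 10, 11] and [2, 12, 14]
Left sorted: [10, 11, 18]
Right sorted: [2, 12, 14]
Merge [10, 11, 18] and [2, 12, 14]
= [2, 10, 11, 12, 14, 18]


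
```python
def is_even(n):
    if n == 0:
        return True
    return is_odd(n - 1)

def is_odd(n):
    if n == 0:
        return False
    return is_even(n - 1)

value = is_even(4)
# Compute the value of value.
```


is_even(4)
= is_odd(3)
= is_even(2)
= is_odd(1)
= is_even(0)
n == 0: return True
= True


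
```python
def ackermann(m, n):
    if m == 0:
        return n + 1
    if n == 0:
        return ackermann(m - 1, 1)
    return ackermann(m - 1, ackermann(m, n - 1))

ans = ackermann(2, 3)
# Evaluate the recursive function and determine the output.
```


ackermann(2, 3)
= ackermann(1, ackermann(2, 2))
First compute ackermann(2, 2) = 7
= ackermann(1, 7)
= 9


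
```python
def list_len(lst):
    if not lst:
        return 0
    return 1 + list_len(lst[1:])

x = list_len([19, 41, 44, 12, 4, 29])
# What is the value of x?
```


list_len([19, 41, 44, 12, 4, 29])
= 1 + list_len([41, 44, 12, 4, 29])
= 1 + 1 + list_len([44, 12, 4, 29])
= 1 + 1 + 1 + list_len([12, 4, 29])
= 1 + 1 + 1 + 1 + list_len([4, 29])
= 1 + 1 + 1 + 1 + 1 + list_len([29])
= 1 + 1 + 1 + 1 + 1 + 1 + list_len([])
= 1 + 1 + 1 + 1 + 1 + 1 + 0
= 6


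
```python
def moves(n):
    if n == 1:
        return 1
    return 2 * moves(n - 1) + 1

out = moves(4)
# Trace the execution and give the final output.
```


moves(4)
= 2 * moves(3) + 1
= 2 * (2 * moves(2) + 1) + 1
= 2 * (2 * (2 * moves(1) + 1) + 1) + 1
Now compute bottom-up:
moves(1) = 1
moves(2) = 2 * 1 + 1 = 3
moves(3) = 2 * 3 + 1 = 7
moves(4) = 2 * 7 + 1 = 15
= 15


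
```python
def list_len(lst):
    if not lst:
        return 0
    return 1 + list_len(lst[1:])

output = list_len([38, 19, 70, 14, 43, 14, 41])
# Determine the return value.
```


list_len([38, 19, 70, 14, 43, 14, 41])
= 1 + list_len([19, 70, 14, 43, 14, 41])
= 1 + 1 + list_len([70, 14, 43, 14, 41])
= 1 + 1 + 1 + list_len([14, 43, 14, 41])
= 1 + 1 + 1 + 1 + list_len([43, 14, 41])
= 1 + 1 + 1 + 1 + 1 + list_len([14, 41])
= 1 + 1 + 1 + 1 + 1 + 1 + list_len([41])
= 1 + 1 + 1 + 1 + 1 + 1 + 1 + list_len([])
= 1 + 1 + 1 + 1 + 1 + 1 + 1 + 0
= 7


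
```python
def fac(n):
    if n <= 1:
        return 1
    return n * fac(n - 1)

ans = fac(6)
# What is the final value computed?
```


fac(6)
= 6 * fac(5)
= 6 * 5 * fac(4)
= 6 * 5 * 4 * fac(3)
= 6 * 5 * 4 * 3 * fac(2)
= 6 * 5 * 4 * 3 * 2 * fac(1)
= 6 * 5 * 4 * 3 * 2 * 1
= 720


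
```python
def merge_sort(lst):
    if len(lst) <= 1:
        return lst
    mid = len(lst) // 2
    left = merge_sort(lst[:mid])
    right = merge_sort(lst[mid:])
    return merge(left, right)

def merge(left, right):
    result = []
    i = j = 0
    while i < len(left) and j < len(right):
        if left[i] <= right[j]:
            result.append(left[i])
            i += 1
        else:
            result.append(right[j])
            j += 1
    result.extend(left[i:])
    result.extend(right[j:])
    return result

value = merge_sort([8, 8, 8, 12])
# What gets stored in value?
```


merge_sort([8, 8, 8, 12])
Split into [8, 8] and [8, 12]
Left sorted: [8, 8]
Right sorted: [8, 12]
Merge [8, 8] and [8, 12]
= [8, 8, 8, 12]


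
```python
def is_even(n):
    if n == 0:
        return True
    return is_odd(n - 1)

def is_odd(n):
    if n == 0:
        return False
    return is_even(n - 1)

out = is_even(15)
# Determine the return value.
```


is_even(15)
= is_odd(14)
= is_even(13)
= is_odd(12)
= is_even(11)
= is_odd(10)
= is_even(9)
= is_odd(8)
= is_even(7)
= is_odd(6)
= is_even(5)
= is_odd(4)
= is_even(3)
= is_odd(2)
= is_even(1)
= is_odd(0)
n == 0: return False
= False


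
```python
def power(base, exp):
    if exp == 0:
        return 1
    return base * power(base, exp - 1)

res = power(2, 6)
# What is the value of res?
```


power(2, 6)
= 2 * power(2, 5)
= 2 * 2 * power(2, 4)
= 2 * 2 * 2 * power(2, 3)
= 2 * 2 * 2 * 2 * power(2, 2)
= 2 * 2 * 2 * 2 * 2 * power(2, 1)
= 2 * 2 * 2 * 2 * 2 * 2 * power(2, 0)
= 2 * 2 * 2 * 2 * 2 * 2 * 1
= 64
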